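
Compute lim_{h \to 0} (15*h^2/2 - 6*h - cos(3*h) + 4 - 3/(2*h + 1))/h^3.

24

Substitution gives 0/0 (the numerator vanishes to order 3).
Expand each term to order h^3: the coefficient of h^3 in −cos(3h) is 0 and in -3·1/(1 + 2h) is 24.
Lower-order terms cancel with the polynomial part, so the numerator is (24)·h^3 + o(h^3), and the limit is (24)/(1) = 24.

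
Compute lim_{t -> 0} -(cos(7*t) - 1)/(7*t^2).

7/2

Direct substitution gives 0/0.
Apply L'Hôpital: lim (-7*sin(7*t))/(-14*t), still 0/0.
After 2 applications of L'Hôpital's rule the quotient is (-49*cos(7*t))/(-14); substituting t = 0 gives 7/2.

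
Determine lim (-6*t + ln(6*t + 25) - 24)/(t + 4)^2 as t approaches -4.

Direct substitution gives 0/0.
Apply L'Hôpital: lim (-6 + 6/(6*t + 25))/(2*t + 8), still 0/0.
After 2 applications of L'Hôpital's rule the quotient is (-36/(6*t + 25)^2)/(2); substituting t = -4 gives -18.

-18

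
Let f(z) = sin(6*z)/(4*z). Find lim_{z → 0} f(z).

3/2

Substitution gives 0/0.
Write it as (6/4)·sin(6z)/(6z); since sin(u)/u → 1, the limit is 3/2.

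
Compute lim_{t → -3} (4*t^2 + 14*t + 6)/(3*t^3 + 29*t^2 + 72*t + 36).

At t = -3 both the top and bottom vanish — a removable singularity. Factoring out (t + 3) from each leaves (4*t + 2)/(3*t^2 + 20*t + 12), which at t = -3 equals 10/21.

10/21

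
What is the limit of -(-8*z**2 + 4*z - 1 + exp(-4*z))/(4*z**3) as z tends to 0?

8/3

Direct substitution gives 0/0.
Apply L'Hôpital: lim (-16*z + 4 - 4*e^(-4*z))/(-12*z^2), still 0/0.
Apply L'Hôpital: lim (-16 + 16*e^(-4*z))/(-24*z), still 0/0.
After 3 applications of L'Hôpital's rule the quotient is (-64*e^(-4*z))/(-24); substituting z = 0 gives 8/3.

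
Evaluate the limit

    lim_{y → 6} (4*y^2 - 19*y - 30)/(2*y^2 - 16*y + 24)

Since y = 6 makes numerator and denominator zero, (y - 6) divides both.
Cancelling it gives (4*y + 5)/(2*y - 4); now plug in y = 6 to get 29/8.

29/8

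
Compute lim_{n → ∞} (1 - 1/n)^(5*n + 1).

The base → 1 and the exponent → ∞: a 1^∞ form.
Take logarithms: (5n + 1)·ln(1 - 1/n). Since ln(1+u) ~ u for small u, this behaves like (5n)·(-1/n) → -5.
So the limit is e^(-5).

e^(-5)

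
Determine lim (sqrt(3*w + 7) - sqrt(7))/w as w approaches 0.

3*√(7)/14

A 0/0 form; rationalise with √(7 + 3w) + √7. This collapses the numerator to 3w, leaving 3/(√(7 + 3w) + √7) → 3/(2√7) = 3*√(7)/14.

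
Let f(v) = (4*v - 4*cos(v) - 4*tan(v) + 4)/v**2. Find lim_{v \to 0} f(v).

Substitution gives 0/0; apply L'Hôpital's rule 2 times.
After differentiating numerator and denominator 2 times the quotient is (4*cos(v) - 8*tan(v)/cos(v)^2)/(2); at v = 0 this is 2.

2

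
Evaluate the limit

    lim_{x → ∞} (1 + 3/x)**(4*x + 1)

e^(12)

Write it as [(1 + 3/x)^x]^(4) · (1 + 3/x)^(1). The bracketed term tends to e^(3) and the second factor to 1, so the limit is e^(12).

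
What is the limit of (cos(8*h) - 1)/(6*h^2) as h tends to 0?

-16/3

Direct substitution gives 0/0.
Apply L'Hôpital: lim (-8*sin(8*h))/(12*h), still 0/0.
After 2 applications of L'Hôpital's rule the quotient is (-64*cos(8*h))/(12); substituting h = 0 gives -16/3.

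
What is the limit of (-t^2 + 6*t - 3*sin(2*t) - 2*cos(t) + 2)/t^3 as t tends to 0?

4

Substitution gives 0/0; apply L'Hôpital's rule 3 times.
After differentiating numerator and denominator 3 times the quotient is (-2*sin(t) + 24*cos(2*t))/(6); at t = 0 this is 4.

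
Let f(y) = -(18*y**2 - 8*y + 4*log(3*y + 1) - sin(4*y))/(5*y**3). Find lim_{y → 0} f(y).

-28/3

Substitution gives 0/0 (the numerator vanishes to order 3).
Expand each term to order y^3: the coefficient of y^3 in −sin(4y) is 32/3 and in 4·ln(1 + 3y) is 36.
Lower-order terms cancel with the polynomial part, so the numerator is (140/3)·y^3 + o(y^3), and the limit is (140/3)/(-5) = -28/3.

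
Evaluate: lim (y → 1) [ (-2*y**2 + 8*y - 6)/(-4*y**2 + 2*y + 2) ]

-2/3

At y = 1 both the top and bottom vanish — a removable singularity. Factoring out (y - 1) from each leaves (6 - 2*y)/(-4*y - 2), which at y = 1 equals -2/3.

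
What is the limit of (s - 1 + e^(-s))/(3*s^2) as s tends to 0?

1/6

Direct substitution gives 0/0.
Apply L'Hôpital: lim (1 - e^(-s))/(6*s), still 0/0.
After 2 applications of L'Hôpital's rule the quotient is (e^(-s))/(6); substituting s = 0 gives 1/6.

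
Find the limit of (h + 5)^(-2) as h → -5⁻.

As h → -5⁻, (h + 5) → 0⁻, so (h + 5)^2 → 0⁺ and 1/(h + 5)^2 → ∞.

∞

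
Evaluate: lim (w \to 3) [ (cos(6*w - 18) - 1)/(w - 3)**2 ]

-18

Direct substitution gives 0/0.
Apply L'Hôpital: lim (-6*sin(6*w - 18))/(2*w - 6), still 0/0.
After 2 applications of L'Hôpital's rule the quotient is (-36*cos(6*w - 18))/(2); substituting w = 3 gives -18.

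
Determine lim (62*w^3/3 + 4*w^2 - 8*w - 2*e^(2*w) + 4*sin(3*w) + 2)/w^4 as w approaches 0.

-4/3

Substitution gives 0/0 (the numerator vanishes to order 4).
Expand each term to order w^4: the coefficient of w^4 in 4·sin(3w) is 0 and in -2·e^(2w) is -4/3.
Lower-order terms cancel with the polynomial part, so the numerator is (-4/3)·w^4 + o(w^4), and the limit is (-4/3)/(1) = -4/3.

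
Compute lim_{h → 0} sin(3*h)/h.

Substitution gives 0/0.
Write it as (3)·sin(3h)/(3h); since sin(u)/u → 1, the limit is 3.

3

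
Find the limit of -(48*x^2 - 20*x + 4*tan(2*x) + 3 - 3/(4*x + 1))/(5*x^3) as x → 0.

Substitution gives 0/0; apply L'Hôpital's rule 3 times.
After differentiating numerator and denominator 3 times the quotient is (192*tan(2*x)^2/cos(2*x)^2 + 64/cos(2*x)^2 + 1152/(4*x + 1)^4)/(-30); at x = 0 this is -608/15.

-608/15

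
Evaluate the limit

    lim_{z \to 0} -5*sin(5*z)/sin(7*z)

Substitution gives 0/0.
Divide numerator and denominator by z: sin(5z)/z → 5 and sin(7z)/z → 7, so the limit is -5·5/7 = -25/7.

-25/7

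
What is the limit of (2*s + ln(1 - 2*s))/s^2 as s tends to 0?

-2

Direct substitution gives 0/0.
Apply L'Hôpital: lim (2 - 2/(1 - 2*s))/(2*s), still 0/0.
After 2 applications of L'Hôpital's rule the quotient is (-4/(1 - 2*s)^2)/(2); substituting s = 0 gives -2.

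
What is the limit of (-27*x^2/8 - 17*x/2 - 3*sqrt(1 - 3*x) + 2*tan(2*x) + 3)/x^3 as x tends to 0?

499/48

Substitution gives 0/0; apply L'Hôpital's rule 3 times.
After differentiating numerator and denominator 3 times the quotient is (96*tan(2*x)^2/cos(2*x)^2 + 32/cos(2*x)^2 + 243/(8*(1 - 3*x)^(5/2)))/(6); at x = 0 this is 499/48.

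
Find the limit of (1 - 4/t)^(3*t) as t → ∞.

e^(-12)

Let L be the limit and take ln: ln L = lim (3t)·ln(1 - 4/t) = lim (3t)·(-4/t + O(1/t²)) = -12.
Hence L = e^(-12).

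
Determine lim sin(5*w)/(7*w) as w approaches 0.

Substitution gives 0/0.
Write it as (5/7)·sin(5w)/(5w); since sin(u)/u → 1, the limit is 5/7.

5/7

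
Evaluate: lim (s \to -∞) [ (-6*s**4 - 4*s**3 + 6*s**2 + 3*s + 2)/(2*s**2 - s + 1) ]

The numerator has higher degree (4 > 2); the quotient behaves like (-6/(2))·s^2 for large |s|.
As s → −∞ this diverges to -∞.

-∞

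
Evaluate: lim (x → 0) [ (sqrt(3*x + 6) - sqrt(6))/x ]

√(6)/4

A 0/0 form; rationalise with √(6 + 3x) + √6. This collapses the numerator to 3x, leaving 3/(√(6 + 3x) + √6) → 3/(2√6) = √(6)/4.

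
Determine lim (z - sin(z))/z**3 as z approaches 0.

1/6

Direct substitution gives 0/0.
Apply L'Hôpital: lim (1 - cos(z))/(3*z^2), still 0/0.
Apply L'Hôpital: lim (sin(z))/(6*z), still 0/0.
After 3 applications of L'Hôpital's rule the quotient is (cos(z))/(6); substituting z = 0 gives 1/6.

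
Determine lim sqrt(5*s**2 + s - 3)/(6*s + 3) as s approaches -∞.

-√(5)/6

For large |s|, √(5*s^2 + s - 3) ≈ √5·|s| and the denominator ≈ 6s.
Since s → −∞, |s| = −s, giving −√5/(6) = -√(5)/6.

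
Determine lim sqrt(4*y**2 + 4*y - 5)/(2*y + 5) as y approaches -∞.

For large |y|, √(4*y^2 + 4*y - 5) ≈ √4·|y| and the denominator ≈ 2y.
Since y → −∞, |y| = −y, giving −√4/(2) = -1.

-1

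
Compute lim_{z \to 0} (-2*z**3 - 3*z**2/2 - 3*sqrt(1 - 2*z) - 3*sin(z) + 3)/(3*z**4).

Substitution gives 0/0; apply L'Hôpital's rule 4 times.
After differentiating numerator and denominator 4 times the quotient is (-3*sin(z) + 45/(1 - 2*z)^(7/2))/(72); at z = 0 this is 5/8.

5/8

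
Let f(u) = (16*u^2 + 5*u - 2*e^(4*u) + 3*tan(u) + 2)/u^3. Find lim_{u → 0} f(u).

-61/3

Substitution gives 0/0 (the numerator vanishes to order 3).
Expand each term to order u^3: the coefficient of u^3 in -2·e^(4u) is -64/3 and in 3·tan(u) is 1.
Lower-order terms cancel with the polynomial part, so the numerator is (-61/3)·u^3 + o(u^3), and the limit is (-61/3)/(1) = -61/3.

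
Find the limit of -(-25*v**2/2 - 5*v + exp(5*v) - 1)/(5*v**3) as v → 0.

Direct substitution gives 0/0.
Apply L'Hôpital: lim (-25*v + 5*e^(5*v) - 5)/(-15*v^2), still 0/0.
Apply L'Hôpital: lim (25*e^(5*v) - 25)/(-30*v), still 0/0.
After 3 applications of L'Hôpital's rule the quotient is (125*e^(5*v))/(-30); substituting v = 0 gives -25/6.

-25/6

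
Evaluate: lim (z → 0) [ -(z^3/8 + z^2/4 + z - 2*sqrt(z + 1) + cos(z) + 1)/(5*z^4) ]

Substitution gives 0/0 (the numerator vanishes to order 4).
Expand each term to order z^4: the coefficient of z^4 in cos(z) is 1/24 and in -2·√(1 + z) is 5/64.
Lower-order terms cancel with the polynomial part, so the numerator is (23/192)·z^4 + o(z^4), and the limit is (23/192)/(-5) = -23/960.

-23/960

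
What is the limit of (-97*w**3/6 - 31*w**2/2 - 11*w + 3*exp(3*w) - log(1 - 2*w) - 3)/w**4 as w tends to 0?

Substitution gives 0/0; apply L'Hôpital's rule 4 times.
After differentiating numerator and denominator 4 times the quotient is (243*e^(3*w) + 96/(2*w - 1)^4)/(24); at w = 0 this is 113/8.

113/8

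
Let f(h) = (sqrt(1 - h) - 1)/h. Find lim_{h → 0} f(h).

-1/2

A 0/0 form; rationalise with √(1 - h) + √1. This collapses the numerator to -h, leaving -1/(√(1 - h) + √1) → -1/(2√1) = -1/2.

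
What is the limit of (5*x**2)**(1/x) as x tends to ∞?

1

Base → ∞ and exponent → 0: an ∞^0 form.
Take logs: (1/x)·ln(5·x^2) = (ln 5 + 2·ln x)/x → 0.
So the limit is e^0 = 1.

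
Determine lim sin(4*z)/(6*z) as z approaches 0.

2/3

Substitution gives 0/0.
Write it as (4/6)·sin(4z)/(4z); since sin(u)/u → 1, the limit is 2/3.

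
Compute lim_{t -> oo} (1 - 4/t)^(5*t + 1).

e^(-20)

Write it as [(1 - 4/t)^t]^(5) · (1 - 4/t)^(1). The bracketed term tends to e^(-4) and the second factor to 1, so the limit is e^(-20).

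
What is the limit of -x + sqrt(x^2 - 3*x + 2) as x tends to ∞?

This has the form ∞ − ∞. Multiply and divide by the conjugate √(x^2 - 3*x + 2) + x.
That gives (-3x + 2) / (√(x^2 - 3*x + 2) + x).
Divide numerator and denominator by x: the limit is -3/(2·1) = -3/2.

-3/2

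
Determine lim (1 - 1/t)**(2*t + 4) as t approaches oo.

e^(-2)

Write it as [(1 - 1/t)^t]^(2) · (1 - 1/t)^(4). The bracketed term tends to e^(-1) and the second factor to 1, so the limit is e^(-2).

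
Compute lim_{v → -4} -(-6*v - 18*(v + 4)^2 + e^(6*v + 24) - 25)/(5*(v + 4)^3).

-36/5

Direct substitution gives 0/0.
Apply L'Hôpital: lim (-36*v + 6*e^(6*v + 24) - 150)/(-15*(v + 4)^2), still 0/0.
Apply L'Hôpital: lim (36*e^(6*v + 24) - 36)/(-30*v - 120), still 0/0.
After 3 applications of L'Hôpital's rule the quotient is (216*e^(6*v + 24))/(-30); substituting v = -4 gives -36/5.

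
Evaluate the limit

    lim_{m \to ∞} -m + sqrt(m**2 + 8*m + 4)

4

An ∞ − ∞ form. Rationalising with the conjugate, the difference becomes (8m + 4) / (√(m^2 + 8*m + 4) + m).
For large m the denominator behaves like 2·m, so the quotient tends to 8/2 = 4.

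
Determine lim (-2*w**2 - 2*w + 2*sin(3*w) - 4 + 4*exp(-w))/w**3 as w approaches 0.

Substitution gives 0/0; apply L'Hôpital's rule 3 times.
After differentiating numerator and denominator 3 times the quotient is (-54*cos(3*w) - 4*e^(-w))/(6); at w = 0 this is -29/3.

-29/3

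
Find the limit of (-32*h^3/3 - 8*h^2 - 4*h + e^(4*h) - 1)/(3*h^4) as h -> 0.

Direct substitution gives 0/0.
Apply L'Hôpital: lim (-32*h^2 - 16*h + 4*e^(4*h) - 4)/(12*h^3), still 0/0.
Apply L'Hôpital: lim (-64*h + 16*e^(4*h) - 16)/(36*h^2), still 0/0.
Apply L'Hôpital: lim (64*e^(4*h) - 64)/(72*h), still 0/0.
After 4 applications of L'Hôpital's rule the quotient is (256*e^(4*h))/(72); substituting h = 0 gives 32/9.

32/9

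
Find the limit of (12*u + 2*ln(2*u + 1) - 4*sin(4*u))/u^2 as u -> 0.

-4

Substitution gives 0/0 (the numerator vanishes to order 2).
Expand each term to order u^2: the coefficient of u^2 in -4·sin(4u) is 0 and in 2·ln(1 + 2u) is -4.
Lower-order terms cancel with the polynomial part, so the numerator is (-4)·u^2 + o(u^2), and the limit is (-4)/(1) = -4.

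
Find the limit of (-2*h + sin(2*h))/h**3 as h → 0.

Direct substitution gives 0/0.
Apply L'Hôpital: lim (2*cos(2*h) - 2)/(3*h^2), still 0/0.
Apply L'Hôpital: lim (-4*sin(2*h))/(6*h), still 0/0.
After 3 applications of L'Hôpital's rule the quotient is (-8*cos(2*h))/(6); substituting h = 0 gives -4/3.

-4/3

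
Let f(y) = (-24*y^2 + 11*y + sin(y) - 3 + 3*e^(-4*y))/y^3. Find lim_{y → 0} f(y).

Substitution gives 0/0; apply L'Hôpital's rule 3 times.
After differentiating numerator and denominator 3 times the quotient is (-cos(y) - 192*e^(-4*y))/(6); at y = 0 this is -193/6.

-193/6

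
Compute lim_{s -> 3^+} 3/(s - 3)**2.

As s → 3⁺, (s - 3) → 0⁺, so (s - 3)^2 → 0⁺ and 3/(s - 3)^2 → ∞.

∞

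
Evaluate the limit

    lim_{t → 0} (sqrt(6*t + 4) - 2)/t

3/2

A 0/0 form; rationalise with √(4 + 6t) + √4. This collapses the numerator to 6t, leaving 6/(√(4 + 6t) + √4) → 6/(2√4) = 3/2.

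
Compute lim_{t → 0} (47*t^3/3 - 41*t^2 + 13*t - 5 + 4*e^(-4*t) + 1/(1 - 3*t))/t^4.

371/3

Substitution gives 0/0; apply L'Hôpital's rule 4 times.
After differentiating numerator and denominator 4 times the quotient is (1024*e^(-4*t) - 1944/(3*t - 1)^5)/(24); at t = 0 this is 371/3.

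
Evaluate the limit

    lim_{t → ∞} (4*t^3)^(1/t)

Base → ∞ and exponent → 0: an ∞^0 form.
Take logs: (1/t)·ln(4·t^3) = (ln 4 + 3·ln t)/t → 0.
So the limit is e^0 = 1.

1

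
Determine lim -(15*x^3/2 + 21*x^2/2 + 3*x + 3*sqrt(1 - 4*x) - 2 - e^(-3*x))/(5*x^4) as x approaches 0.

Substitution gives 0/0 (the numerator vanishes to order 4).
Expand each term to order x^4: the coefficient of x^4 in −e^(-3x) is -27/8 and in 3·√(1 - 4x) is -30.
Lower-order terms cancel with the polynomial part, so the numerator is (-267/8)·x^4 + o(x^4), and the limit is (-267/8)/(-5) = 267/40.

267/40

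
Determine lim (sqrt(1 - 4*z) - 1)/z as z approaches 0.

Substitution gives 0/0. Multiply numerator and denominator by the conjugate √(1 - 4z) + √1.
The numerator becomes (1 - 4z) − 1 = -4z, so the expression simplifies to -4/(√(1 - 4z) + √1).
Letting z → 0 gives -4/(2√1) = -2.

-2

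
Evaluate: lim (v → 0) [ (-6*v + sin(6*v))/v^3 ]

-36

Direct substitution gives 0/0.
Apply L'Hôpital: lim (6*cos(6*v) - 6)/(3*v^2), still 0/0.
Apply L'Hôpital: lim (-36*sin(6*v))/(6*v), still 0/0.
After 3 applications of L'Hôpital's rule the quotient is (-216*cos(6*v))/(6); substituting v = 0 gives -36.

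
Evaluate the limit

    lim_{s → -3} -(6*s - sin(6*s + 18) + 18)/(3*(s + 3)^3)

-12

Direct substitution gives 0/0.
Apply L'Hôpital: lim (6 - 6*cos(6*s + 18))/(-9*(s + 3)^2), still 0/0.
Apply L'Hôpital: lim (36*sin(6*s + 18))/(-18*s - 54), still 0/0.
After 3 applications of L'Hôpital's rule the quotient is (216*cos(6*s + 18))/(-18); substituting s = -3 gives -12.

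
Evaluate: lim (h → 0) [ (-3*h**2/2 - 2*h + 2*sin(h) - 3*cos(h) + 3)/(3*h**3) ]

-1/9

Substitution gives 0/0; apply L'Hôpital's rule 3 times.
After differentiating numerator and denominator 3 times the quotient is (-3*sin(h) - 2*cos(h))/(18); at h = 0 this is -1/9.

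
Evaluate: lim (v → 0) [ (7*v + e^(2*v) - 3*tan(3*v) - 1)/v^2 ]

2

Substitution gives 0/0; apply L'Hôpital's rule 2 times.
After differentiating numerator and denominator 2 times the quotient is (4*e^(2*v) - 54*sin(3*v)/cos(3*v)^3)/(2); at v = 0 this is 2.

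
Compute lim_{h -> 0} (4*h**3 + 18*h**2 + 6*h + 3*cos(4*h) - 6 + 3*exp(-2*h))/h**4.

Substitution gives 0/0; apply L'Hôpital's rule 4 times.
After differentiating numerator and denominator 4 times the quotient is (768*cos(4*h) + 48*e^(-2*h))/(24); at h = 0 this is 34.

34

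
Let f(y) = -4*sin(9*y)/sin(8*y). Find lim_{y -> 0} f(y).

-9/2

Substitution gives 0/0.
Divide numerator and denominator by y: sin(9y)/y → 9 and sin(8y)/y → 8, so the limit is -4·9/8 = -9/2.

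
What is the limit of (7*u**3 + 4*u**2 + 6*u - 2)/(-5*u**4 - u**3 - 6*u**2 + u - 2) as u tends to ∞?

0

The denominator has degree 4 and the numerator degree 3. Dividing numerator and denominator by u^4 sends every term to 0 except the leading denominator term, so the limit is 0.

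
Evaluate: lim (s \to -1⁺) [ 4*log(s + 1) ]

-∞

As s → -1⁺, s + 1 → 0⁺ and ln(s + 1) → −∞.
Multiplying by 4 gives -∞.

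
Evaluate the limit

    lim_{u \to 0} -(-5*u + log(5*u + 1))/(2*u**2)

Direct substitution gives 0/0.
Apply L'Hôpital: lim (-5 + 5/(5*u + 1))/(-4*u), still 0/0.
After 2 applications of L'Hôpital's rule the quotient is (-25/(5*u + 1)^2)/(-4); substituting u = 0 gives 25/4.

25/4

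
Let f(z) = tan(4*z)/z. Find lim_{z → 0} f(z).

4

Substitution gives 0/0.
Since tan(u)/u → 1 as u → 0, tan(4z)/(4z) → 1 and the limit is 4.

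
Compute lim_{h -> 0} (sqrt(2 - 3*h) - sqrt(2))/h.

-3*√(2)/4

A 0/0 form; rationalise with √(2 - 3h) + √2. This collapses the numerator to -3h, leaving -3/(√(2 - 3h) + √2) → -3/(2√2) = -3*√(2)/4.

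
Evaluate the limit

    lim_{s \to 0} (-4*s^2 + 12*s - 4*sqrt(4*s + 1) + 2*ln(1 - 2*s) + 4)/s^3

Substitution gives 0/0; apply L'Hôpital's rule 3 times.
After differentiating numerator and denominator 3 times the quotient is (-96/(4*s + 1)^(5/2) + 32/(2*s - 1)^3)/(6); at s = 0 this is -64/3.

-64/3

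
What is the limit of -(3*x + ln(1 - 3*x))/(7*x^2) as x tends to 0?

9/14

Direct substitution gives 0/0.
Apply L'Hôpital: lim (3 - 3/(1 - 3*x))/(-14*x), still 0/0.
After 2 applications of L'Hôpital's rule the quotient is (-9/(1 - 3*x)^2)/(-14); substituting x = 0 gives 9/14.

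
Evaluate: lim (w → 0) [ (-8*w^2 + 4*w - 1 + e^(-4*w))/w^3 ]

-32/3

Direct substitution gives 0/0.
Apply L'Hôpital: lim (-16*w + 4 - 4*e^(-4*w))/(3*w^2), still 0/0.
Apply L'Hôpital: lim (-16 + 16*e^(-4*w))/(6*w), still 0/0.
After 3 applications of L'Hôpital's rule the quotient is (-64*e^(-4*w))/(6); substituting w = 0 gives -32/3.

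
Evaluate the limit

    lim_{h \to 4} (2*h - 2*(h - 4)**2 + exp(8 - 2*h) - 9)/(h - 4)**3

Direct substitution gives 0/0.
Apply L'Hôpital: lim (-4*h - 2*e^(8 - 2*h) + 18)/(3*(h - 4)^2), still 0/0.
Apply L'Hôpital: lim (4*e^(8 - 2*h) - 4)/(6*h - 24), still 0/0.
After 3 applications of L'Hôpital's rule the quotient is (-8*e^(8 - 2*h))/(6); substituting h = 4 gives -4/3.

-4/3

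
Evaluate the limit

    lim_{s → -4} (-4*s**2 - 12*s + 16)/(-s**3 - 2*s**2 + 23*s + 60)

-20/9

Direct substitution gives 0/0, so factor. Both numerator and denominator have (s + 4) as a factor.
After cancelling, the expression reduces to (4 - 4*s)/(-s^2 + 2*s + 15).
Substituting s = -4 gives -20/9.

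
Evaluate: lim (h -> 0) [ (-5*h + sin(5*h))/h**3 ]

-125/6

Direct substitution gives 0/0.
Apply L'Hôpital: lim (5*cos(5*h) - 5)/(3*h^2), still 0/0.
Apply L'Hôpital: lim (-25*sin(5*h))/(6*h), still 0/0.
After 3 applications of L'Hôpital's rule the quotient is (-125*cos(5*h))/(6); substituting h = 0 gives -125/6.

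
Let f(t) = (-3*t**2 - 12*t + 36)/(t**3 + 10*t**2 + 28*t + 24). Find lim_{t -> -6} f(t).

3/2

At t = -6 both the top and bottom vanish — a removable singularity. Factoring out (t + 6) from each leaves (6 - 3*t)/(t^2 + 4*t + 4), which at t = -6 equals 3/2.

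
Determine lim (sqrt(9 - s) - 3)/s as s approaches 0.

-1/6

A 0/0 form; rationalise with √(9 - s) + √9. This collapses the numerator to -s, leaving -1/(√(9 - s) + √9) → -1/(2√9) = -1/6.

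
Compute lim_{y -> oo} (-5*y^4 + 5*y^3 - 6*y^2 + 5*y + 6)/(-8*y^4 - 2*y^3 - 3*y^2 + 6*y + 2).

Numerator and denominator both have degree 4.
Dividing every term by y^4, all lower-order terms vanish and the limit is the ratio of leading coefficients, -5/(-8) = 5/8.

5/8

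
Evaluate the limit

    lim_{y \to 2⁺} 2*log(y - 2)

As y → 2⁺, y - 2 → 0⁺ and ln(y - 2) → −∞.
Multiplying by 2 gives -∞.

-∞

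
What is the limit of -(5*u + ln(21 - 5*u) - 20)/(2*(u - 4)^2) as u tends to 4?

25/4

Direct substitution gives 0/0.
Apply L'Hôpital: lim (5 - 5/(21 - 5*u))/(16 - 4*u), still 0/0.
After 2 applications of L'Hôpital's rule the quotient is (-25/(21 - 5*u)^2)/(-4); substituting u = 4 gives 25/4.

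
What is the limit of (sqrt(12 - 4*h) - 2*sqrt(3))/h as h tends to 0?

A 0/0 form; rationalise with √(12 - 4h) + √12. This collapses the numerator to -4h, leaving -4/(√(12 - 4h) + √12) → -4/(2√12) = -√(3)/3.

-√(3)/3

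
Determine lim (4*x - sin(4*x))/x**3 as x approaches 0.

Direct substitution gives 0/0.
Apply L'Hôpital: lim (4 - 4*cos(4*x))/(3*x^2), still 0/0.
Apply L'Hôpital: lim (16*sin(4*x))/(6*x), still 0/0.
After 3 applications of L'Hôpital's rule the quotient is (64*cos(4*x))/(6); substituting x = 0 gives 32/3.

32/3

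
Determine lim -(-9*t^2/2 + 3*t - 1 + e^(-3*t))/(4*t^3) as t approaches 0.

Direct substitution gives 0/0.
Apply L'Hôpital: lim (-9*t + 3 - 3*e^(-3*t))/(-12*t^2), still 0/0.
Apply L'Hôpital: lim (-9 + 9*e^(-3*t))/(-24*t), still 0/0.
After 3 applications of L'Hôpital's rule the quotient is (-27*e^(-3*t))/(-24); substituting t = 0 gives 9/8.

9/8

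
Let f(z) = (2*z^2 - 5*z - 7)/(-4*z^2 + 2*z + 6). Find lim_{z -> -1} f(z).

At z = -1 both the top and bottom vanish — a removable singularity. Factoring out (z + 1) from each leaves (2*z - 7)/(6 - 4*z), which at z = -1 equals -9/10.

-9/10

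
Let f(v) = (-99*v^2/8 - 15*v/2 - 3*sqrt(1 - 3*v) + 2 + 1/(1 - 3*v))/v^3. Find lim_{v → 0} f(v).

Substitution gives 0/0; apply L'Hôpital's rule 3 times.
After differentiating numerator and denominator 3 times the quotient is (162/(1 - 3*v)^4 + 243*(3*v - 1)^4/(8*(1 - 3*v)^(13/2)))/(6); at v = 0 this is 513/16.

513/16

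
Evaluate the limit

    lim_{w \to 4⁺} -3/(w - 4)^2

-∞

As w → 4⁺, (w - 4) → 0⁺, so (w - 4)^2 → 0⁺ and -3/(w - 4)^2 → -∞.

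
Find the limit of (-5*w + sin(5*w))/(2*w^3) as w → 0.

-125/12

Direct substitution gives 0/0.
Apply L'Hôpital: lim (5*cos(5*w) - 5)/(6*w^2), still 0/0.
Apply L'Hôpital: lim (-25*sin(5*w))/(12*w), still 0/0.
After 3 applications of L'Hôpital's rule the quotient is (-125*cos(5*w))/(12); substituting w = 0 gives -125/12.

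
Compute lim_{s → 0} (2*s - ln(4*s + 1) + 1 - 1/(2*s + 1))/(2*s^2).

Substitution gives 0/0 (the numerator vanishes to order 2).
Expand each term to order s^2: the coefficient of s^2 in −1/(1 + 2s) is -4 and in −ln(1 + 4s) is 8.
Lower-order terms cancel with the polynomial part, so the numerator is (4)·s^2 + o(s^2), and the limit is (4)/(2) = 2.

2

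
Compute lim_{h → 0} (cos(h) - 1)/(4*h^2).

Direct substitution gives 0/0.
Apply L'Hôpital: lim (-sin(h))/(8*h), still 0/0.
After 2 applications of L'Hôpital's rule the quotient is (-cos(h))/(8); substituting h = 0 gives -1/8.

-1/8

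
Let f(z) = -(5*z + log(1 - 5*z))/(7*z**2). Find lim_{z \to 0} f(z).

Direct substitution gives 0/0.
Apply L'Hôpital: lim (5 - 5/(1 - 5*z))/(-14*z), still 0/0.
After 2 applications of L'Hôpital's rule the quotient is (-25/(1 - 5*z)^2)/(-14); substituting z = 0 gives 25/14.

25/14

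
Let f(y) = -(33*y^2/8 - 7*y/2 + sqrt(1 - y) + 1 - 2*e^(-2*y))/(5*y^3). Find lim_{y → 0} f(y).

-25/48

Substitution gives 0/0 (the numerator vanishes to order 3).
Expand each term to order y^3: the coefficient of y^3 in -2·e^(-2y) is 8/3 and in √(1 - y) is -1/16.
Lower-order terms cancel with the polynomial part, so the numerator is (125/48)·y^3 + o(y^3), and the limit is (125/48)/(-5) = -25/48.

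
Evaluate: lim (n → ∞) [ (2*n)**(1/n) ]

Base → ∞ and exponent → 0: an ∞^0 form.
Take logs: (1/n)·ln(2·n^1) = (ln 2 + 1·ln n)/n → 0.
So the limit is e^0 = 1.

1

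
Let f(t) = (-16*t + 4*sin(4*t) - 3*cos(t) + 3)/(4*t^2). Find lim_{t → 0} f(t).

3/8

Substitution gives 0/0; apply L'Hôpital's rule 2 times.
After differentiating numerator and denominator 2 times the quotient is (-64*sin(4*t) + 3*cos(t))/(8); at t = 0 this is 3/8.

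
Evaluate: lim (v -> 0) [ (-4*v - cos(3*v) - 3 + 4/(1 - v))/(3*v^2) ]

Substitution gives 0/0; apply L'Hôpital's rule 2 times.
After differentiating numerator and denominator 2 times the quotient is (9*cos(3*v) - 8/(v - 1)^3)/(6); at v = 0 this is 17/6.

17/6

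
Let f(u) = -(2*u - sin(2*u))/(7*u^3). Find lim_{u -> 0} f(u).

-4/21

Direct substitution gives 0/0.
Apply L'Hôpital: lim (2 - 2*cos(2*u))/(-21*u^2), still 0/0.
Apply L'Hôpital: lim (4*sin(2*u))/(-42*u), still 0/0.
After 3 applications of L'Hôpital's rule the quotient is (8*cos(2*u))/(-42); substituting u = 0 gives -4/21.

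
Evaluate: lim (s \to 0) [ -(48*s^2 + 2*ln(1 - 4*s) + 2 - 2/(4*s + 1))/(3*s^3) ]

-256/9

Substitution gives 0/0; apply L'Hôpital's rule 3 times.
After differentiating numerator and denominator 3 times the quotient is (768/(4*s + 1)^4 + 256/(4*s - 1)^3)/(-18); at s = 0 this is -256/9.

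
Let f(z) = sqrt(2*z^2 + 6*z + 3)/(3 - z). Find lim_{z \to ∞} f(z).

For large |z|, √(2*z^2 + 6*z + 3) ≈ √2·|z| and the denominator ≈ -z.
Since z → +∞, |z| = z, giving √2/(-1) = -√(2).

-√(2)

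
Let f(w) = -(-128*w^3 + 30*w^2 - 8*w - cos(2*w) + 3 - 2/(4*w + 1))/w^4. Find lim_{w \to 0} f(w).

1538/3

Substitution gives 0/0; apply L'Hôpital's rule 4 times.
After differentiating numerator and denominator 4 times the quotient is (-16*cos(2*w) - 12288/(4*w + 1)^5)/(-24); at w = 0 this is 1538/3.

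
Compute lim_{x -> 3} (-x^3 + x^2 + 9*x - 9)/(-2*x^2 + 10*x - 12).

At x = 3 both the top and bottom vanish — a removable singularity. Factoring out (x - 3) from each leaves (-x^2 - 2*x + 3)/(4 - 2*x), which at x = 3 equals 6.

6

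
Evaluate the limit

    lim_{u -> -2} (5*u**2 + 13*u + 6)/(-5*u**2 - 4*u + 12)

-7/16

At u = -2 both the top and bottom vanish — a removable singularity. Factoring out (u + 2) from each leaves (5*u + 3)/(6 - 5*u), which at u = -2 equals -7/16.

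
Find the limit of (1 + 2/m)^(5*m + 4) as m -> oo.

e^(10)

Write it as [(1 + 2/m)^m]^(5) · (1 + 2/m)^(4). The bracketed term tends to e^(2) and the second factor to 1, so the limit is e^(10).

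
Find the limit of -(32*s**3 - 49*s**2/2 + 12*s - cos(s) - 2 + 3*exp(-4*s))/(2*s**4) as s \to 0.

Substitution gives 0/0 (the numerator vanishes to order 4).
Expand each term to order s^4: the coefficient of s^4 in 3·e^(-4s) is 32 and in −cos(s) is -1/24.
Lower-order terms cancel with the polynomial part, so the numerator is (767/24)·s^4 + o(s^4), and the limit is (767/24)/(-2) = -767/48.

-767/48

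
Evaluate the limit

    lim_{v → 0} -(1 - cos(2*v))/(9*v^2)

Substitution gives 0/0.
Use (1 − cos u)/u² → 1/2 with u = 2v: the limit is 2²/(2·(-9)) = -2/9.

-2/9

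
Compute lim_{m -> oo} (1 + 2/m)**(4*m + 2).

e^(8)

The base → 1 and the exponent → ∞: a 1^∞ form.
Take logarithms: (4m + 2)·ln(1 + 2/m). Since ln(1+u) ~ u for small u, this behaves like (4m)·(2/m) → 8.
So the limit is e^(8).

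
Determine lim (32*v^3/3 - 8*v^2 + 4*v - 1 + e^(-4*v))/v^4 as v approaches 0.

Direct substitution gives 0/0.
Apply L'Hôpital: lim (32*v^2 - 16*v + 4 - 4*e^(-4*v))/(4*v^3), still 0/0.
Apply L'Hôpital: lim (64*v - 16 + 16*e^(-4*v))/(12*v^2), still 0/0.
Apply L'Hôpital: lim (64 - 64*e^(-4*v))/(24*v), still 0/0.
After 4 applications of L'Hôpital's rule the quotient is (256*e^(-4*v))/(24); substituting v = 0 gives 32/3.

32/3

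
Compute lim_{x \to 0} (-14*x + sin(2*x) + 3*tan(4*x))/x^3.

Substitution gives 0/0 (the numerator vanishes to order 3).
Expand each term to order x^3: the coefficient of x^3 in 3·tan(4x) is 64 and in sin(2x) is -4/3.
Lower-order terms cancel with the polynomial part, so the numerator is (188/3)·x^3 + o(x^3), and the limit is (188/3)/(1) = 188/3.

188/3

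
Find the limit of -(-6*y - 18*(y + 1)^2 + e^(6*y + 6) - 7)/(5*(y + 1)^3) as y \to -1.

Direct substitution gives 0/0.
Apply L'Hôpital: lim (-36*y + 6*e^(6*y + 6) - 42)/(-15*(y + 1)^2), still 0/0.
Apply L'Hôpital: lim (36*e^(6*y + 6) - 36)/(-30*y - 30), still 0/0.
After 3 applications of L'Hôpital's rule the quotient is (216*e^(6*y + 6))/(-30); substituting y = -1 gives -36/5.

-36/5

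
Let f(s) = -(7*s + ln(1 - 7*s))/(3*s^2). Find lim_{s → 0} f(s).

49/6

Direct substitution gives 0/0.
Apply L'Hôpital: lim (7 - 7/(1 - 7*s))/(-6*s), still 0/0.
After 2 applications of L'Hôpital's rule the quotient is (-49/(1 - 7*s)^2)/(-6); substituting s = 0 gives 49/6.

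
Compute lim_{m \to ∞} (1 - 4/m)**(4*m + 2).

Write it as [(1 - 4/m)^m]^(4) · (1 - 4/m)^(2). The bracketed term tends to e^(-4) and the second factor to 1, so the limit is e^(-16).

e^(-16)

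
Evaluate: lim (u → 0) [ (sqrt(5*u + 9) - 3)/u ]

5/6

A 0/0 form; rationalise with √(9 + 5u) + √9. This collapses the numerator to 5u, leaving 5/(√(9 + 5u) + √9) → 5/(2√9) = 5/6.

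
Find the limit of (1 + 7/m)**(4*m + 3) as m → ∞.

e^(28)

Let L be the limit and take ln: ln L = lim (4m + 3)·ln(1 + 7/m) = lim (4m + 3)·(7/m + O(1/m²)) = 28.
Hence L = e^(28).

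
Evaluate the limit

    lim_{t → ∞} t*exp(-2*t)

0

Write as t^1/e^{2t}, an ∞/∞ form.
Exponential growth dominates any polynomial, so repeated L'Hôpital (or the standard result) gives 0.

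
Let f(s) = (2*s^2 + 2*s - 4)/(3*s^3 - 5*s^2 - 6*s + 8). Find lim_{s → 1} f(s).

Direct substitution gives 0/0, so factor. Both numerator and denominator have (s - 1) as a factor.
After cancelling, the expression reduces to (2*s + 4)/(3*s^2 - 2*s - 8).
Substituting s = 1 gives -6/7.

-6/7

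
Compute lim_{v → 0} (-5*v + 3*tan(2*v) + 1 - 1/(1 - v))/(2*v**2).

Substitution gives 0/0; apply L'Hôpital's rule 2 times.
After differentiating numerator and denominator 2 times the quotient is (24*tan(2*v)/cos(2*v)^2 + 2/(v - 1)^3)/(4); at v = 0 this is -1/2.

-1/2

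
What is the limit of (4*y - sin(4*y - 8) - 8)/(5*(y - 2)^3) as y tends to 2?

Direct substitution gives 0/0.
Apply L'Hôpital: lim (4 - 4*cos(4*y - 8))/(15*(y - 2)^2), still 0/0.
Apply L'Hôpital: lim (16*sin(4*y - 8))/(30*y - 60), still 0/0.
After 3 applications of L'Hôpital's rule the quotient is (64*cos(4*y - 8))/(30); substituting y = 2 gives 32/15.

32/15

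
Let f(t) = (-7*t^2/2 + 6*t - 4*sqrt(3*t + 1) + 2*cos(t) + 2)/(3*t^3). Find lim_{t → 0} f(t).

-9/4

Substitution gives 0/0; apply L'Hôpital's rule 3 times.
After differentiating numerator and denominator 3 times the quotient is (2*sin(t) - 81/(2*(3*t + 1)^(5/2)))/(18); at t = 0 this is -9/4.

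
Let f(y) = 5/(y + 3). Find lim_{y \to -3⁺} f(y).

As y → -3⁺, (y + 3) → 0⁺, so (y + 3)^1 → 0⁺ and 5/(y + 3)^1 → ∞.

∞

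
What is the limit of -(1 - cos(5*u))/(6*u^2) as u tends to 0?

-25/12

Substitution gives 0/0.
Use (1 − cos θ)/θ² → 1/2 with θ = 5u: the limit is 5²/(2·(-6)) = -25/12.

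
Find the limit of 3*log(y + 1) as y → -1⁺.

-∞

As y → -1⁺, y + 1 → 0⁺ and ln(y + 1) → −∞.
Multiplying by 3 gives -∞.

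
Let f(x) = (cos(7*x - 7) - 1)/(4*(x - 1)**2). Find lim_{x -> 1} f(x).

Direct substitution gives 0/0.
Apply L'Hôpital: lim (-7*sin(7*x - 7))/(8*x - 8), still 0/0.
After 2 applications of L'Hôpital's rule the quotient is (-49*cos(7*x - 7))/(8); substituting x = 1 gives -49/8.

-49/8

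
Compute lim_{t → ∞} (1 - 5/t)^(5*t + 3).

The base → 1 and the exponent → ∞: a 1^∞ form.
Take logarithms: (5t + 3)·ln(1 - 5/t). Since ln(1+u) ~ u for small u, this behaves like (5t)·(-5/t) → -25.
So the limit is e^(-25).

e^(-25)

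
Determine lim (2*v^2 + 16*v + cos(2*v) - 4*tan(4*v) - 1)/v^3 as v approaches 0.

Substitution gives 0/0; apply L'Hôpital's rule 3 times.
After differentiating numerator and denominator 3 times the quotient is (8*sin(2*v) - 1536*tan(4*v)^4 - 2048*tan(4*v)^2 - 512)/(6); at v = 0 this is -256/3.

-256/3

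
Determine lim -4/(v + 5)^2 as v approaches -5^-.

As v → -5⁻, (v + 5) → 0⁻, so (v + 5)^2 → 0⁺ and -4/(v + 5)^2 → -∞.

-∞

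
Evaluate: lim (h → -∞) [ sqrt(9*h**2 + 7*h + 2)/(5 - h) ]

3

For large |h|, √(9*h^2 + 7*h + 2) ≈ √9·|h| and the denominator ≈ -h.
Since h → −∞, |h| = −h, giving −√9/(-1) = 3.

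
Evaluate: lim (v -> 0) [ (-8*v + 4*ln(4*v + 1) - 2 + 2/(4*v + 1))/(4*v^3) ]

-32/3

Substitution gives 0/0 (the numerator vanishes to order 3).
Expand each term to order v^3: the coefficient of v^3 in 2·1/(1 + 4v) is -128 and in 4·ln(1 + 4v) is 256/3.
Lower-order terms cancel with the polynomial part, so the numerator is (-128/3)·v^3 + o(v^3), and the limit is (-128/3)/(4) = -32/3.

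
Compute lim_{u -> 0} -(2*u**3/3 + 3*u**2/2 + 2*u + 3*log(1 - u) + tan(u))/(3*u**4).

Substitution gives 0/0 (the numerator vanishes to order 4).
Expand each term to order u^4: the coefficient of u^4 in tan(u) is 0 and in 3·ln(1 - u) is -3/4.
Lower-order terms cancel with the polynomial part, so the numerator is (-3/4)·u^4 + o(u^4), and the limit is (-3/4)/(-3) = 1/4.

1/4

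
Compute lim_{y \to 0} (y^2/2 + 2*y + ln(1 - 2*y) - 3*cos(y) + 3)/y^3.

-8/3

Substitution gives 0/0; apply L'Hôpital's rule 3 times.
After differentiating numerator and denominator 3 times the quotient is (-3*sin(y) + 16/(2*y - 1)^3)/(6); at y = 0 this is -8/3.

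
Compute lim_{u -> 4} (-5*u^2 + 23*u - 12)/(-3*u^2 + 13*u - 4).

17/11

Direct substitution gives 0/0, so factor. Both numerator and denominator have (u - 4) as a factor.
After cancelling, the expression reduces to (3 - 5*u)/(1 - 3*u).
Substituting u = 4 gives 17/11.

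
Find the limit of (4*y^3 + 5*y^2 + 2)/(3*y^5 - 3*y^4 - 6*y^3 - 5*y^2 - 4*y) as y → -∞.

The denominator has degree 5 and the numerator degree 3. Dividing numerator and denominator by y^5 sends every term to 0 except the leading denominator term, so the limit is 0.

0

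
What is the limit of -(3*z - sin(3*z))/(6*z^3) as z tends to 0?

Direct substitution gives 0/0.
Apply L'Hôpital: lim (3 - 3*cos(3*z))/(-18*z^2), still 0/0.
Apply L'Hôpital: lim (9*sin(3*z))/(-36*z), still 0/0.
After 3 applications of L'Hôpital's rule the quotient is (27*cos(3*z))/(-36); substituting z = 0 gives -3/4.

-3/4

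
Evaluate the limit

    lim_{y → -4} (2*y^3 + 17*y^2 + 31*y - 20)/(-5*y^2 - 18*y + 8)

Since y = -4 makes numerator and denominator zero, (y + 4) divides both.
Cancelling it gives (2*y^2 + 9*y - 5)/(2 - 5*y); now plug in y = -4 to get -9/22.

-9/22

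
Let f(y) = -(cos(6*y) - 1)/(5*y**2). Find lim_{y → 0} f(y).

18/5

Direct substitution gives 0/0.
Apply L'Hôpital: lim (-6*sin(6*y))/(-10*y), still 0/0.
After 2 applications of L'Hôpital's rule the quotient is (-36*cos(6*y))/(-10); substituting y = 0 gives 18/5.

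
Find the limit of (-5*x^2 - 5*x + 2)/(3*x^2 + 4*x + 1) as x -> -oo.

Numerator and denominator both have degree 2.
Dividing every term by x^2, all lower-order terms vanish and the limit is the ratio of leading coefficients, -5/(3) = -5/3.

-5/3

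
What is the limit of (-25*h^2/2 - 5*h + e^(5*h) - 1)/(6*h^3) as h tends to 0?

125/36

Direct substitution gives 0/0.
Apply L'Hôpital: lim (-25*h + 5*e^(5*h) - 5)/(18*h^2), still 0/0.
Apply L'Hôpital: lim (25*e^(5*h) - 25)/(36*h), still 0/0.
After 3 applications of L'Hôpital's rule the quotient is (125*e^(5*h))/(36); substituting h = 0 gives 125/36.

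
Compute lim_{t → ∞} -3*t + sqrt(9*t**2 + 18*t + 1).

3

This has the form ∞ − ∞. Multiply and divide by the conjugate √(9*t^2 + 18*t + 1) + 3t.
That gives (18t + 1) / (√(9*t^2 + 18*t + 1) + 3t).
Divide numerator and denominator by t: the limit is 18/(2·3) = 3.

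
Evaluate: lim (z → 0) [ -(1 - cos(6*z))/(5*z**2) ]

-18/5

Substitution gives 0/0.
Use (1 − cos u)/u² → 1/2 with u = 6z: the limit is 6²/(2·(-5)) = -18/5.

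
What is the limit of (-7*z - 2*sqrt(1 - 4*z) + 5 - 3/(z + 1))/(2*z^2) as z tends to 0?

1/2

Substitution gives 0/0; apply L'Hôpital's rule 2 times.
After differentiating numerator and denominator 2 times the quotient is (-6/(z + 1)^3 + 8/(1 - 4*z)^(3/2))/(4); at z = 0 this is 1/2.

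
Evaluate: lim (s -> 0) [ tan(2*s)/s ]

2

Substitution gives 0/0.
Since tan(u)/u → 1 as u → 0, tan(2s)/(2s) → 1 and the limit is 2.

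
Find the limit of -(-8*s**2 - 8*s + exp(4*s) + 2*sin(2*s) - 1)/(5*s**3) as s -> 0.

-8/5

Substitution gives 0/0; apply L'Hôpital's rule 3 times.
After differentiating numerator and denominator 3 times the quotient is (64*e^(4*s) - 16*cos(2*s))/(-30); at s = 0 this is -8/5.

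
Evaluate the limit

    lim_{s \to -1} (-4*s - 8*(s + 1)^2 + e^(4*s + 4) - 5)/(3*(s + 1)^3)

32/9

Direct substitution gives 0/0.
Apply L'Hôpital: lim (-16*s + 4*e^(4*s + 4) - 20)/(9*(s + 1)^2), still 0/0.
Apply L'Hôpital: lim (16*e^(4*s + 4) - 16)/(18*s + 18), still 0/0.
After 3 applications of L'Hôpital's rule the quotient is (64*e^(4*s + 4))/(18); substituting s = -1 gives 32/9.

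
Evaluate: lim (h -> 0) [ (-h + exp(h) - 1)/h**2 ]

Direct substitution gives 0/0.
Apply L'Hôpital: lim (e^(h) - 1)/(2*h), still 0/0.
After 2 applications of L'Hôpital's rule the quotient is (e^(h))/(2); substituting h = 0 gives 1/2.

1/2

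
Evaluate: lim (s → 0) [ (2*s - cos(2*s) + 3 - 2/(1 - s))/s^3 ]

Substitution gives 0/0 (the numerator vanishes to order 3).
Expand each term to order s^3: the coefficient of s^3 in −cos(2s) is 0 and in -2·1/(1 - s) is -2.
Lower-order terms cancel with the polynomial part, so the numerator is (-2)·s^3 + o(s^3), and the limit is (-2)/(1) = -2.

-2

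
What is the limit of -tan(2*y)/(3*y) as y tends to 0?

Substitution gives 0/0.
Since tan(u)/u → 1 as u → 0, tan(2y)/(2y) → 1 and the limit is 2/(-3) = -2/3.

-2/3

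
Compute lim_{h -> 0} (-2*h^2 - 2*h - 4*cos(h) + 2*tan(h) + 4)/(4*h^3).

Substitution gives 0/0; apply L'Hôpital's rule 3 times.
After differentiating numerator and denominator 3 times the quotient is (-4*sin(h) + 12*tan(h)^4 + 16*tan(h)^2 + 4)/(24); at h = 0 this is 1/6.

1/6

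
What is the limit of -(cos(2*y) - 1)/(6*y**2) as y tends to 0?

Direct substitution gives 0/0.
Apply L'Hôpital: lim (-2*sin(2*y))/(-12*y), still 0/0.
After 2 applications of L'Hôpital's rule the quotient is (-4*cos(2*y))/(-12); substituting y = 0 gives 1/3.

1/3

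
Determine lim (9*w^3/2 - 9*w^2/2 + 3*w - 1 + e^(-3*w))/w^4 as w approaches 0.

27/8

Direct substitution gives 0/0.
Apply L'Hôpital: lim (27*w^2/2 - 9*w + 3 - 3*e^(-3*w))/(4*w^3), still 0/0.
Apply L'Hôpital: lim (27*w - 9 + 9*e^(-3*w))/(12*w^2), still 0/0.
Apply L'Hôpital: lim (27 - 27*e^(-3*w))/(24*w), still 0/0.
After 4 applications of L'Hôpital's rule the quotient is (81*e^(-3*w))/(24); substituting w = 0 gives 27/8.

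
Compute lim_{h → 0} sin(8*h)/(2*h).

4

Substitution gives 0/0.
Write it as (8/2)·sin(8h)/(8h); since sin(u)/u → 1, the limit is 4.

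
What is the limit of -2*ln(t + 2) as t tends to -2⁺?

∞

As t → -2⁺, t + 2 → 0⁺ and ln(t + 2) → −∞.
Multiplying by -2 gives ∞.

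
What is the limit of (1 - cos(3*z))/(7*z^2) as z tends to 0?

Substitution gives 0/0.
Use (1 − cos u)/u² → 1/2 with u = 3z: the limit is 3²/(2·7) = 9/14.

9/14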